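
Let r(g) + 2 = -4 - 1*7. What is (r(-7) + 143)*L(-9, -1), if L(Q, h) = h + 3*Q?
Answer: -3640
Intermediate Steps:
r(g) = -13 (r(g) = -2 + (-4 - 1*7) = -2 + (-4 - 7) = -2 - 11 = -13)
(r(-7) + 143)*L(-9, -1) = (-13 + 143)*(-1 + 3*(-9)) = 130*(-1 - 27) = 130*(-28) = -3640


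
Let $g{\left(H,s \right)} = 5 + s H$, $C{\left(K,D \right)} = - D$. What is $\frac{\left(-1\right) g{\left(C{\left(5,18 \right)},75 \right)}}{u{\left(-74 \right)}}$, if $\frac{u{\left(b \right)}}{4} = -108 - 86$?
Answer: $- \frac{1345}{776} \approx -1.7332$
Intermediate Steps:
$g{\left(H,s \right)} = 5 + H s$
$u{\left(b \right)} = -776$ ($u{\left(b \right)} = 4 \left(-108 - 86\right) = 4 \left(-194\right) = -776$)
$\frac{\left(-1\right) g{\left(C{\left(5,18 \right)},75 \right)}}{u{\left(-74 \right)}} = \frac{\left(-1\right) \left(5 + \left(-1\right) 18 \cdot 75\right)}{-776} = - (5 - 1350) \left(- \frac{1}{776}\right) = \left(-1\right) \left(-1345\right) \left(- \frac{1}{776}\right) = 1345 \left(- \frac{1}{776}\right) = - \frac{1345}{776}$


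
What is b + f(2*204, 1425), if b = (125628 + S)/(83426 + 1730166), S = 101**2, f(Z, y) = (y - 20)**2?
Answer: 3580076083629/1813592 ≈ 1.9740e+6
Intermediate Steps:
f(Z, y) = (-20 + y)**2
S = 10201
b = 135829/1813592 (b = (125628 + 10201)/(83426 + 1730166) = 135829/1813592 ≈ 0.074895)
b + f(2*204, 1425) = 135829/1813592 + (-20 + 1425)**2 = 135829/1813592 + 1405**2 = 135829/1813592 + 1974025 = 3580076083629/1813592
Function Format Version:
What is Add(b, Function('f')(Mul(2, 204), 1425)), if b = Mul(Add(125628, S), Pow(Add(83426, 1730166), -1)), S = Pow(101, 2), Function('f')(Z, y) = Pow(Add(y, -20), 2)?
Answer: Rational(3580076083629, 1813592) ≈ 1.9740e+6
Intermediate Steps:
Function('f')(Z, y) = Pow(Add(-20, y), 2)
S = 10201
b = Rational(135829, 1813592) (b = Mul(Add(125628, 10201), Pow(Add(83426, 1730166), -1)) = Mul(135829, Pow(1813592, -1)) = Mul(135829, Rational(1, 1813592)) = Rational(135829, 1813592) ≈ 0.074895)
Add(b, Function('f')(Mul(2, 204), 1425)) = Add(Rational(135829, 1813592), Pow(Add(-20, 1425), 2)) = Add(Rational(135829, 1813592), Pow(1405, 2)) = Add(Rational(135829, 1813592), 1974025) = Rational(3580076083629, 1813592)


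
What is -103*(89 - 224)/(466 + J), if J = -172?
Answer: 4635/98 ≈ 47.296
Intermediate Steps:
-103*(89 - 224)/(466 + J) = -103*(89 - 224)/(466 - 172) = -(-13905)/294 = -103*(-45/98) = 4635/98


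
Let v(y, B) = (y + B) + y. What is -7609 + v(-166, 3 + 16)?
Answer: -7922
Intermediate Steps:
v(y, B) = B + 2*y (v(y, B) = (B + y) + y = B + 2*y)
-7609 + v(-166, 3 + 16) = -7609 + ((3 + 16) + 2*(-166)) = -7609 + (19 - 332) = -7609 - 313 = -7922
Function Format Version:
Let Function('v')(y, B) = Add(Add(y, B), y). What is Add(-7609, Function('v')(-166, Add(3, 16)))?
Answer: -7922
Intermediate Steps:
Function('v')(y, B) = Add(B, Mul(2, y)) (Function('v')(y, B) = Add(Add(B, y), y) = Add(B, Mul(2, y)))
Add(-7609, Function('v')(-166, Add(3, 16))) = Add(-7609, Add(Add(3, 16), Mul(2, -166))) = Add(-7609, Add(19, -332)) = Add(-7609, -313) = -7922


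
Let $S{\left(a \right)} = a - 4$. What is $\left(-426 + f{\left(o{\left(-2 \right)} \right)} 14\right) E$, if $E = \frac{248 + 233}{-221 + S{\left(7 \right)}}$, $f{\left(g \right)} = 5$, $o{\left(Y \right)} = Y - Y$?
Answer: $\frac{85618}{109} \approx 785.49$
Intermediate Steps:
$S{\left(a \right)} = -4 + a$ ($S{\left(a \right)} = a - 4 = -4 + a$)
$o{\left(Y \right)} = 0$
$E = - \frac{481}{218}$ ($E = \frac{248 + 233}{-221 + \left(-4 + 7\right)} = \frac{481}{-221 + 3} = \frac{481}{-218} = 481 \left(- \frac{1}{218}\right) = - \frac{481}{218} \approx -2.2064$)
$\left(-426 + f{\left(o{\left(-2 \right)} \right)} 14\right) E = \left(-426 + 5 \cdot 14\right) \left(- \frac{481}{218}\right) = \left(-426 + 70\right) \left(- \frac{481}{218}\right) = \left(-356\right) \left(- \frac{481}{218}\right) = \frac{85618}{109}$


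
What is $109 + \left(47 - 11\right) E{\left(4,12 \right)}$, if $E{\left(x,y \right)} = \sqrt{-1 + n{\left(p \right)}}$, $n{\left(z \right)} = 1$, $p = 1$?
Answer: $109$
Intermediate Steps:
$E{\left(x,y \right)} = 0$ ($E{\left(x,y \right)} = \sqrt{-1 + 1} = \sqrt{0} = 0$)
$109 + \left(47 - 11\right) E{\left(4,12 \right)} = 109 + \left(47 - 11\right) 0 = 109 + 36 \cdot 0 = 109 + 0 = 109$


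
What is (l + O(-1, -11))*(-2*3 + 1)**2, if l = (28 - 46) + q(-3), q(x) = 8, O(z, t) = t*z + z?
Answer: 0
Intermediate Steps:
O(z, t) = z + t*z
l = -10 (l = (28 - 46) + 8 = -18 + 8 = -10)
(l + O(-1, -11))*(-2*3 + 1)**2 = (-10 - (1 - 11))*(-2*3 + 1)**2 = (-10 - 1*(-10))*(-6 + 1)**2 = (-10 + 10)*(-5)**2 = 0*25 = 0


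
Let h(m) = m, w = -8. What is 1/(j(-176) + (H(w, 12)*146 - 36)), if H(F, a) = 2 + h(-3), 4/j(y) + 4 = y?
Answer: -45/8191 ≈ -0.0054938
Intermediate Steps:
j(y) = 4/(-4 + y)
H(F, a) = -1 (H(F, a) = 2 - 3 = -1)
1/(j(-176) + (H(w, 12)*146 - 36)) = 1/(4/(-4 - 176) + (-1*146 - 36)) = 1/(4/(-180) + (-146 - 36)) = 1/(4*(-1/180) - 182) = 1/(-1/45 - 182) = 1/(-8191/45) = -45/8191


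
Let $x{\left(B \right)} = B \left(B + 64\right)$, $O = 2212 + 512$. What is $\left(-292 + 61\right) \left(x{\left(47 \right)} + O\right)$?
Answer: $-1834371$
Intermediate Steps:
$O = 2724$
$x{\left(B \right)} = B \left(64 + B\right)$
$\left(-292 + 61\right) \left(x{\left(47 \right)} + O\right) = \left(-292 + 61\right) \left(47 \left(64 + 47\right) + 2724\right) = - 231 \left(47 \cdot 111 + 2724\right) = - 231 \left(5217 + 2724\right) = \left(-231\right) 7941 = -1834371$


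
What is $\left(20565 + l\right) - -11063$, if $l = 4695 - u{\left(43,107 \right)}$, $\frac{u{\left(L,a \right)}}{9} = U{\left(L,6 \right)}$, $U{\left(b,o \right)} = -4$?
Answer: $36359$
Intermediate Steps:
$u{\left(L,a \right)} = -36$ ($u{\left(L,a \right)} = 9 \left(-4\right) = -36$)
$l = 4731$ ($l = 4695 - -36 = 4695 + 36 = 4731$)
$\left(20565 + l\right) - -11063 = \left(20565 + 4731\right) - -11063 = 25296 + 11063 = 36359$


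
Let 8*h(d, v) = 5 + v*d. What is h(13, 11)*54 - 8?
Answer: 991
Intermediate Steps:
h(d, v) = 5/8 + d*v/8 (h(d, v) = (5 + v*d)/8 = (5 + d*v)/8 = 5/8 + d*v/8)
h(13, 11)*54 - 8 = (5/8 + (⅛)*13*11)*54 - 8 = (5/8 + 143/8)*54 - 8 = (37/2)*54 - 8 = 999 - 8 = 991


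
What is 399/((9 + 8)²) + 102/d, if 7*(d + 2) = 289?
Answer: 316071/79475 ≈ 3.9770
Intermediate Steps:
d = 275/7 (d = -2 + (⅐)*289 = -2 + 289/7 = 275/7 ≈ 39.286)
399/((9 + 8)²) + 102/d = 399/((9 + 8)²) + 102/(275/7) = 399/(17²) + 102*(7/275) = 399/289 + 714/275 = 316071/79475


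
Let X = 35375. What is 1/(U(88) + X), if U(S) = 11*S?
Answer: 1/36343 ≈ 2.7516e-5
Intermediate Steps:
1/(U(88) + X) = 1/(11*88 + 35375) = 1/(968 + 35375) = 1/36343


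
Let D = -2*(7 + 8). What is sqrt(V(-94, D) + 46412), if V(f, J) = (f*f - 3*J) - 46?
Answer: 2*sqrt(13823) ≈ 235.14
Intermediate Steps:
D = -30 (D = -2*15 = -30)
V(f, J) = -46 + f**2 - 3*J (V(f, J) = (f**2 - 3*J) - 46 = -46 + f**2 - 3*J)
sqrt(V(-94, D) + 46412) = sqrt((-46 + (-94)**2 - 3*(-30)) + 46412) = sqrt((-46 + 8836 + 90) + 46412) = sqrt(8880 + 46412) = sqrt(55292) = 2*sqrt(13823)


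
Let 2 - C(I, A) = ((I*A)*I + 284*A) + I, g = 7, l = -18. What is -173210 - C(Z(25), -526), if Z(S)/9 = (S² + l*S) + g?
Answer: -1411602102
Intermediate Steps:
Z(S) = 63 - 162*S + 9*S² (Z(S) = 9*((S² - 18*S) + 7) = 9*(7 + S² - 18*S) = 63 - 162*S + 9*S²)
C(I, A) = 2 - I - 284*A - A*I² (C(I, A) = 2 - (((I*A)*I + 284*A) + I) = 2 - (((A*I)*I + 284*A) + I) = 2 - ((A*I² + 284*A) + I) = 2 - ((284*A + A*I²) + I) = 2 - (I + 284*A + A*I²) = 2 + (-I - 284*A - A*I²) = 2 - I - 284*A - A*I²)
-173210 - C(Z(25), -526) = -173210 - (2 - (63 - 162*25 + 9*25²) - 284*(-526) - 1*(-526)*(63 - 162*25 + 9*25²)²) = -173210 - (2 - (63 - 4050 + 9*625) + 149384 - 1*(-526)*(63 - 4050 + 9*625)²) = -173210 - (2 - (63 - 4050 + 5625) + 149384 - 1*(-526)*(63 - 4050 + 5625)²) = -173210 - (2 - 1*1638 + 149384 - 1*(-526)*1638²) = -173210 - (2 - 1638 + 149384 - 1*(-526)*2683044) = -173210 - (2 - 1638 + 149384 + 1411281144) = -173210 - 1*1411428892 = -173210 - 1411428892 = -1411602102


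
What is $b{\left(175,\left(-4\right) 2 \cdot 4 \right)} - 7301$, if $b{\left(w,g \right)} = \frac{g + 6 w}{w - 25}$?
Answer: $- \frac{547066}{75} \approx -7294.2$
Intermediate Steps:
$b{\left(w,g \right)} = \frac{g + 6 w}{-25 + w}$
$b{\left(175,\left(-4\right) 2 \cdot 4 \right)} - 7301 = \frac{\left(-4\right) 2 \cdot 4 + 6 \cdot 175}{-25 + 175} - 7301 = \frac{\left(-8\right) 4 + 1050}{150} - 7301 = \frac{-32 + 1050}{150} - 7301 = \frac{1}{150} \cdot 1018 - 7301 = \frac{509}{75} - 7301 = - \frac{547066}{75}$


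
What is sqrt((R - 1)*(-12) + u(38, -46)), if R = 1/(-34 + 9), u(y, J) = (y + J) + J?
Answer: I*sqrt(1038)/5 ≈ 6.4436*I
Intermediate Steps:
u(y, J) = y + 2*J (u(y, J) = (J + y) + J = y + 2*J)
R = -1/25 (R = 1/(-25) = -1/25 ≈ -0.040000)
sqrt((R - 1)*(-12) + u(38, -46)) = sqrt((-1/25 - 1)*(-12) + (38 + 2*(-46))) = sqrt(-26/25*(-12) + (38 - 92)) = sqrt(312/25 - 54) = sqrt(-1038/25) = I*sqrt(1038)/5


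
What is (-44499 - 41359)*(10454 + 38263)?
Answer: -4182744186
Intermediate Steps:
(-44499 - 41359)*(10454 + 38263) = -85858*48717 = -4182744186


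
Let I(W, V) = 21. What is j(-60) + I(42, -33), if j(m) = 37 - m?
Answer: 118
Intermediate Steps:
j(-60) + I(42, -33) = (37 - 1*(-60)) + 21 = (37 + 60) + 21 = 97 + 21 = 118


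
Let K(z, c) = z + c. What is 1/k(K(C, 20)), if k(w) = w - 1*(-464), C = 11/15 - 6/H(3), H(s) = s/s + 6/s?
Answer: 15/7241 ≈ 0.0020715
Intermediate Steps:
H(s) = 1 + 6/s
C = -19/15 (C = 11/15 - 6*3/(6 + 3) = 11*(1/15) - 6/((1/3)*9) = 11/15 - 6/3 = 11/15 - 6*1/3 = 11/15 - 2 = -19/15 ≈ -1.2667)
K(z, c) = c + z
k(w) = 464 + w (k(w) = w + 464 = 464 + w)
1/k(K(C, 20)) = 1/(464 + (20 - 19/15)) = 1/(464 + 281/15) = 1/(7241/15) = 15/7241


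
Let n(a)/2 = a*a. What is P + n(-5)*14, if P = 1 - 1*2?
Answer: 699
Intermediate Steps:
n(a) = 2*a**2 (n(a) = 2*(a*a) = 2*a**2)
P = -1 (P = 1 - 2 = -1)
P + n(-5)*14 = -1 + (2*(-5)**2)*14 = -1 + (2*25)*14 = -1 + 50*14 = -1 + 700 = 699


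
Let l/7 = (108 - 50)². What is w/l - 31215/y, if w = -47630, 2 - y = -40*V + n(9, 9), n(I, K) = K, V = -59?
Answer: 103718435/9289686 ≈ 11.165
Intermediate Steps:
l = 23548 (l = 7*(108 - 50)² = 7*58² = 7*3364 = 23548)
y = -2367 (y = 2 - (-40*(-59) + 9) = 2 - (2360 + 9) = 2 - 1*2369 = 2 - 2369 = -2367)
w/l - 31215/y = -47630/23548 - 31215/(-2367) = -47630*1/23548 - 31215*(-1/2367) = -23815/11774 + 10405/789 = 103718435/9289686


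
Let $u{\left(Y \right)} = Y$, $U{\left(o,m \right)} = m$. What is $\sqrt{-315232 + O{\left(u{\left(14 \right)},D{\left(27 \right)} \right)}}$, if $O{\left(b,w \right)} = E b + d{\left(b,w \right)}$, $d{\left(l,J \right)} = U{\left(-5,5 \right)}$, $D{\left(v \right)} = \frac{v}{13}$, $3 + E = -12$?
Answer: $i \sqrt{315437} \approx 561.64 i$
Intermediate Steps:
$E = -15$ ($E = -3 - 12 = -15$)
$D{\left(v \right)} = \frac{v}{13}$ ($D{\left(v \right)} = v \frac{1}{13} = \frac{v}{13}$)
$d{\left(l,J \right)} = 5$
$O{\left(b,w \right)} = 5 - 15 b$ ($O{\left(b,w \right)} = - 15 b + 5 = 5 - 15 b$)
$\sqrt{-315232 + O{\left(u{\left(14 \right)},D{\left(27 \right)} \right)}} = \sqrt{-315232 + \left(5 - 210\right)} = \sqrt{-315232 - 205} = \sqrt{-315437} = i \sqrt{315437}$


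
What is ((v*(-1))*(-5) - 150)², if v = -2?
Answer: 25600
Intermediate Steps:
((v*(-1))*(-5) - 150)² = (-2*(-1)*(-5) - 150)² = (2*(-5) - 150)² = (-10 - 150)² = (-160)² = 25600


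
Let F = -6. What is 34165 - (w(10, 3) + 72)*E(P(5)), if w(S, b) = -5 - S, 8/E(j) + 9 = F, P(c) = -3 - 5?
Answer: 170977/5 ≈ 34195.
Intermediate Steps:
P(c) = -8
E(j) = -8/15 (E(j) = 8/(-9 - 6) = 8/(-15) = 8*(-1/15) = -8/15)
34165 - (w(10, 3) + 72)*E(P(5)) = 34165 - ((-5 - 1*10) + 72)*(-8)/15 = 34165 - ((-5 - 10) + 72)*(-8)/15 = 34165 - (-15 + 72)*(-8)/15 = 34165 - 57*(-8)/15 = 34165 - 1*(-152/5) = 34165 + 152/5 = 170977/5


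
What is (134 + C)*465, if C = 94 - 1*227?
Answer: 465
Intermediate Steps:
C = -133 (C = 94 - 227 = -133)
(134 + C)*465 = (134 - 133)*465 = 1*465 = 465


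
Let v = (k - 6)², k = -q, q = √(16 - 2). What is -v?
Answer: -(6 + √14)² ≈ -94.900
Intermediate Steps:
q = √14 ≈ 3.7417
k = -√14 ≈ -3.7417
v = (-6 - √14)² (v = (-√14 - 6)² = (-6 - √14)² ≈ 94.900)
-v = -(6 + √14)²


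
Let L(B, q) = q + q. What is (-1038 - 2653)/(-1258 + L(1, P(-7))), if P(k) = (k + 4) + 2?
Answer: 3691/1260 ≈ 2.9294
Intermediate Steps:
P(k) = 6 + k (P(k) = (4 + k) + 2 = 6 + k)
L(B, q) = 2*q
(-1038 - 2653)/(-1258 + L(1, P(-7))) = (-1038 - 2653)/(-1258 + 2*(6 - 7)) = -3691/(-1258 + 2*(-1)) = -3691/(-1258 - 2) = -3691/(-1260) = -3691*(-1/1260) = 3691/1260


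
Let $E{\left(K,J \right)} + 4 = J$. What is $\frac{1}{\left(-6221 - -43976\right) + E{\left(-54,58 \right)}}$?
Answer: $\frac{1}{37809} \approx 2.6449 \cdot 10^{-5}$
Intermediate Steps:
$E{\left(K,J \right)} = -4 + J$
$\frac{1}{\left(-6221 - -43976\right) + E{\left(-54,58 \right)}} = \frac{1}{\left(-6221 - -43976\right) + \left(-4 + 58\right)} = \frac{1}{\left(-6221 + 43976\right) + 54} = \frac{1}{37755 + 54} = \frac{1}{37809}$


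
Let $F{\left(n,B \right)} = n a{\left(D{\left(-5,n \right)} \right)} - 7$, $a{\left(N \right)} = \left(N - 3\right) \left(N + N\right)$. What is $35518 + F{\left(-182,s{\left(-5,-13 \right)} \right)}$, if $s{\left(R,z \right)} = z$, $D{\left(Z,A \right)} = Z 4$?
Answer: $-131929$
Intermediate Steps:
$D{\left(Z,A \right)} = 4 Z$
$a{\left(N \right)} = 2 N \left(-3 + N\right)$ ($a{\left(N \right)} = \left(-3 + N\right) 2 N = 2 N \left(-3 + N\right)$)
$F{\left(n,B \right)} = -7 + 920 n$ ($F{\left(n,B \right)} = n 2 \cdot 4 \left(-5\right) \left(-3 + 4 \left(-5\right)\right) - 7 = n 2 \left(-20\right) \left(-3 - 20\right) - 7 = n 2 \left(-20\right) \left(-23\right) - 7 = n 920 - 7 = 920 n - 7 = -7 + 920 n$)
$35518 + F{\left(-182,s{\left(-5,-13 \right)} \right)} = 35518 + \left(-7 + 920 \left(-182\right)\right) = 35518 - 167447 = -131929$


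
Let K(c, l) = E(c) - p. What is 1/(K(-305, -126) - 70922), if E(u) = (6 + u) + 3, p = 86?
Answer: -1/71304 ≈ -1.4024e-5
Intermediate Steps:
E(u) = 9 + u
K(c, l) = -77 + c (K(c, l) = (9 + c) - 1*86 = (9 + c) - 86 = -77 + c)
1/(K(-305, -126) - 70922) = 1/((-77 - 305) - 70922) = 1/(-382 - 70922) = 1/(-71304) = -1/71304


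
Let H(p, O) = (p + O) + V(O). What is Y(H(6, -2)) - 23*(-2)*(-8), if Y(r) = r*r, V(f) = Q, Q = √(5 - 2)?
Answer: -349 + 8*√3 ≈ -335.14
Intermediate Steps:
Q = √3 ≈ 1.7320
V(f) = √3
H(p, O) = O + p + √3 (H(p, O) = (p + O) + √3 = (O + p) + √3 = O + p + √3)
Y(r) = r²
Y(H(6, -2)) - 23*(-2)*(-8) = (-2 + 6 + √3)² - 23*(-2)*(-8) = (4 + √3)² + 46*(-8) = (4 + √3)² - 368 = -368 + (4 + √3)²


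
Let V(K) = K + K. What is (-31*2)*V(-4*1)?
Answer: 496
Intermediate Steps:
V(K) = 2*K
(-31*2)*V(-4*1) = (-31*2)*(2*(-4*1)) = -124*(-4) = -62*(-8) = 496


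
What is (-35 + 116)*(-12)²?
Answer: 11664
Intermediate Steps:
(-35 + 116)*(-12)² = 81*144 = 11664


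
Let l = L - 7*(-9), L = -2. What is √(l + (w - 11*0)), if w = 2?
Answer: 3*√7 ≈ 7.9373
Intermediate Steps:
l = 61 (l = -2 - 7*(-9) = -2 + 63 = 61)
√(l + (w - 11*0)) = √(61 + (2 - 11*0)) = √(61 + (2 + 0)) = √(61 + 2) = √63 = 3*√7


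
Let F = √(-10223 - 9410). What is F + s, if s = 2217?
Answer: 2217 + I*√19633 ≈ 2217.0 + 140.12*I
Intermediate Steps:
F = I*√19633 (F = √(-19633) = I*√19633 ≈ 140.12*I)
F + s = I*√19633 + 2217 = 2217 + I*√19633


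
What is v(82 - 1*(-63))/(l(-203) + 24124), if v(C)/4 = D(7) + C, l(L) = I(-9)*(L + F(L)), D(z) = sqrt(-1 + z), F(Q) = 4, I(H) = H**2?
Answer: 116/1601 + 4*sqrt(6)/8005 ≈ 0.073679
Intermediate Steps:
l(L) = 324 + 81*L (l(L) = (-9)**2*(L + 4) = 81*(4 + L) = 324 + 81*L)
v(C) = 4*C + 4*sqrt(6) (v(C) = 4*(sqrt(-1 + 7) + C) = 4*(sqrt(6) + C) = 4*(C + sqrt(6)) = 4*C + 4*sqrt(6))
v(82 - 1*(-63))/(l(-203) + 24124) = (4*(82 - 1*(-63)) + 4*sqrt(6))/((324 + 81*(-203)) + 24124) = (4*(82 + 63) + 4*sqrt(6))/((324 - 16443) + 24124) = (4*145 + 4*sqrt(6))/(-16119 + 24124) = (580 + 4*sqrt(6))/8005 = (580 + 4*sqrt(6))*(1/8005) = 116/1601 + 4*sqrt(6)/8005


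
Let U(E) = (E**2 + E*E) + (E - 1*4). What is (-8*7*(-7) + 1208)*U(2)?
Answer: 9600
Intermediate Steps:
U(E) = -4 + E + 2*E**2 (U(E) = (E**2 + E**2) + (E - 4) = 2*E**2 + (-4 + E) = -4 + E + 2*E**2)
(-8*7*(-7) + 1208)*U(2) = (-8*7*(-7) + 1208)*(-4 + 2 + 2*2**2) = (-56*(-7) + 1208)*(-4 + 2 + 2*4) = (392 + 1208)*(-4 + 2 + 8) = 1600*6 = 9600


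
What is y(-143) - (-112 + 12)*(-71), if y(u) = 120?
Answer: -6980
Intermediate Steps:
y(-143) - (-112 + 12)*(-71) = 120 - (-112 + 12)*(-71) = 120 - (-100)*(-71) = 120 - 1*7100 = 120 - 7100 = -6980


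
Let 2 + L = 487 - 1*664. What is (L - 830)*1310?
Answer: -1321790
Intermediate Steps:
L = -179 (L = -2 + (487 - 1*664) = -2 + (487 - 664) = -2 - 177 = -179)
(L - 830)*1310 = (-179 - 830)*1310 = -1009*1310 = -1321790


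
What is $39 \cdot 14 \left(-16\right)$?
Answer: $-8736$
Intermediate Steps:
$39 \cdot 14 \left(-16\right) = 546 \left(-16\right) = -8736$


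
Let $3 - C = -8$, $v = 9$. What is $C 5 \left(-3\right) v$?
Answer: $-1485$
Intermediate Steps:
$C = 11$ ($C = 3 - -8 = 3 + 8 = 11$)
$C 5 \left(-3\right) v = 11 \cdot 5 \left(-3\right) 9 = 11 \left(-15\right) 9 = \left(-165\right) 9 = -1485$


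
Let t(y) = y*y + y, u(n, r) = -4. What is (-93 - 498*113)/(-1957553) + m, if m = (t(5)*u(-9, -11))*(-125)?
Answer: 29363351367/1957553 ≈ 15000.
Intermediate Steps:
t(y) = y + y² (t(y) = y² + y = y + y²)
m = 15000 (m = ((5*(1 + 5))*(-4))*(-125) = ((5*6)*(-4))*(-125) = (30*(-4))*(-125) = -120*(-125) = 15000)
(-93 - 498*113)/(-1957553) + m = (-93 - 498*113)/(-1957553) + 15000 = (-93 - 56274)*(-1/1957553) + 15000 = -56367*(-1/1957553) + 15000 = 56367/1957553 + 15000 = 29363351367/1957553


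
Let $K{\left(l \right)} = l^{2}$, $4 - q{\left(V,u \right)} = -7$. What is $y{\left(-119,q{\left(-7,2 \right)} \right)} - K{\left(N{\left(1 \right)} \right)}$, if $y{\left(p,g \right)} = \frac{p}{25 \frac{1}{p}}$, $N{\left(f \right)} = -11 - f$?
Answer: $\frac{10561}{25} \approx 422.44$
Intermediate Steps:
$q{\left(V,u \right)} = 11$ ($q{\left(V,u \right)} = 4 - -7 = 4 + 7 = 11$)
$y{\left(p,g \right)} = \frac{p^{2}}{25}$ ($y{\left(p,g \right)} = p \frac{p}{25} = \frac{p^{2}}{25}$)
$y{\left(-119,q{\left(-7,2 \right)} \right)} - K{\left(N{\left(1 \right)} \right)} = \frac{\left(-119\right)^{2}}{25} - \left(-11 - 1\right)^{2} = \frac{1}{25} \cdot 14161 - \left(-11 - 1\right)^{2} = \frac{14161}{25} - \left(-12\right)^{2} = \frac{14161}{25} - 144 = \frac{10561}{25}$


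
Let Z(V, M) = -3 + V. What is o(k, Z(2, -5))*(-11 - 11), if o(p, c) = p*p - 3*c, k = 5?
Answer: -616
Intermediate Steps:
o(p, c) = p² - 3*c
o(k, Z(2, -5))*(-11 - 11) = (5² - 3*(-3 + 2))*(-11 - 11) = (25 - 3*(-1))*(-22) = (25 + 3)*(-22) = 28*(-22) = -616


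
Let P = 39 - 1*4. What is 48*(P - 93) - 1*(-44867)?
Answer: 42083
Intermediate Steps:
P = 35 (P = 39 - 4 = 35)
48*(P - 93) - 1*(-44867) = 48*(35 - 93) - 1*(-44867) = 48*(-58) + 44867 = -2784 + 44867 = 42083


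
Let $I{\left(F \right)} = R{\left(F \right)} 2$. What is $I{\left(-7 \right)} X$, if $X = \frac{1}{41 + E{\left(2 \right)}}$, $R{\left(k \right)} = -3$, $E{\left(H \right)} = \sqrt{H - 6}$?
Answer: $- \frac{246}{1685} + \frac{12 i}{1685} \approx -0.14599 + 0.0071217 i$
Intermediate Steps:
$E{\left(H \right)} = \sqrt{-6 + H}$
$X = \frac{41 - 2 i}{1685}$ ($X = \frac{1}{41 + \sqrt{-6 + 2}} = \frac{1}{41 + \sqrt{-4}} = \frac{1}{41 + 2 i} = \frac{41 - 2 i}{1685} \approx 0.024332 - 0.0011869 i$)
$I{\left(F \right)} = -6$ ($I{\left(F \right)} = \left(-3\right) 2 = -6$)
$I{\left(-7 \right)} X = - 6 \left(\frac{41}{1685} - \frac{2 i}{1685}\right) = - \frac{246}{1685} + \frac{12 i}{1685}$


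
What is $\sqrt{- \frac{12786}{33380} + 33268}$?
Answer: $\frac{\sqrt{9266897635630}}{16690} \approx 182.39$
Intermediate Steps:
$\sqrt{- \frac{12786}{33380} + 33268} = \sqrt{\left(-12786\right) \frac{1}{33380} + 33268} = \sqrt{- \frac{6393}{16690} + 33268} = \sqrt{\frac{555236527}{16690}} = \frac{\sqrt{9266897635630}}{16690}$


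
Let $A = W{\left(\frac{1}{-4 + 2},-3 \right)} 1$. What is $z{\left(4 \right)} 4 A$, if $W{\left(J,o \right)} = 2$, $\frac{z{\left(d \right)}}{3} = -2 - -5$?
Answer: $72$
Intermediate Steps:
$z{\left(d \right)} = 9$ ($z{\left(d \right)} = 3 \left(-2 - -5\right) = 3 \left(-2 + 5\right) = 3 \cdot 3 = 9$)
$A = 2$ ($A = 2 \cdot 1 = 2$)
$z{\left(4 \right)} 4 A = 9 \cdot 4 \cdot 2 = 36 \cdot 2 = 72$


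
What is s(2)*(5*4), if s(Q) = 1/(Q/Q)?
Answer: 20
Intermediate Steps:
s(Q) = 1 (s(Q) = 1/1 = 1)
s(2)*(5*4) = 1*(5*4) = 1*20 = 20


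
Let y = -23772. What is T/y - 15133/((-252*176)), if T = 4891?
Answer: 1700191/12551616 ≈ 0.13546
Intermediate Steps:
T/y - 15133/((-252*176)) = 4891/(-23772) - 15133/((-252*176)) = 4891*(-1/23772) - 15133/(-44352) = -4891/23772 - 15133*(-1/44352) = -4891/23772 + 15133/44352 = 1700191/12551616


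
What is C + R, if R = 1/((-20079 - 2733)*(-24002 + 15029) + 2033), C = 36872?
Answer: 7547481187049/204694109 ≈ 36872.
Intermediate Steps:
R = 1/204694109 (R = 1/(-22812*(-8973) + 2033) = 1/(204692076 + 2033) = 1/204694109 ≈ 4.8853e-9)
C + R = 36872 + 1/204694109 = 7547481187049/204694109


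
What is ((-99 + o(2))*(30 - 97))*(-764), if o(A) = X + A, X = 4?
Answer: -4760484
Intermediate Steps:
o(A) = 4 + A
((-99 + o(2))*(30 - 97))*(-764) = ((-99 + (4 + 2))*(30 - 97))*(-764) = ((-99 + 6)*(-67))*(-764) = -93*(-67)*(-764) = 6231*(-764) = -4760484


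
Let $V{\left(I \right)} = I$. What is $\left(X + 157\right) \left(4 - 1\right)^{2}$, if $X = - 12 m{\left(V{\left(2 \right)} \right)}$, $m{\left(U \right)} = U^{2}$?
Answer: $981$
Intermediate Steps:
$X = -48$ ($X = - 12 \cdot 2^{2} = \left(-12\right) 4 = -48$)
$\left(X + 157\right) \left(4 - 1\right)^{2} = \left(-48 + 157\right) \left(4 - 1\right)^{2} = 109 \cdot 3^{2} = 109 \cdot 9 = 981$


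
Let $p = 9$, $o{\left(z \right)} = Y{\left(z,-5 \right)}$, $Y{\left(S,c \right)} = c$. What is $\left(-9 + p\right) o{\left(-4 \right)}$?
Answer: $0$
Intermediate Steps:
$o{\left(z \right)} = -5$
$\left(-9 + p\right) o{\left(-4 \right)} = \left(-9 + 9\right) \left(-5\right) = 0 \left(-5\right) = 0$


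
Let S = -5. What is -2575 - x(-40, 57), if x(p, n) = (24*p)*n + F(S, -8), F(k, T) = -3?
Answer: 52148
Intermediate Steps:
x(p, n) = -3 + 24*n*p (x(p, n) = (24*p)*n - 3 = 24*n*p - 3 = -3 + 24*n*p)
-2575 - x(-40, 57) = -2575 - (-3 + 24*57*(-40)) = -2575 - (-3 - 54720) = -2575 - 1*(-54723) = -2575 + 54723 = 52148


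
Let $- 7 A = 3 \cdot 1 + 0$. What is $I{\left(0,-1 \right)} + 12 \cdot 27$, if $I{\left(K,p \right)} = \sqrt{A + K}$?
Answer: $324 + \frac{i \sqrt{21}}{7} \approx 324.0 + 0.65465 i$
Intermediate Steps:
$A = - \frac{3}{7}$ ($A = - \frac{3 \cdot 1 + 0}{7} = - \frac{3 + 0}{7} = \left(- \frac{1}{7}\right) 3 = - \frac{3}{7} \approx -0.42857$)
$I{\left(K,p \right)} = \sqrt{- \frac{3}{7} + K}$
$I{\left(0,-1 \right)} + 12 \cdot 27 = \frac{\sqrt{-21 + 49 \cdot 0}}{7} + 12 \cdot 27 = \frac{\sqrt{-21 + 0}}{7} + 324 = \frac{\sqrt{-21}}{7} + 324 = \frac{i \sqrt{21}}{7} + 324 = 324 + \frac{i \sqrt{21}}{7}$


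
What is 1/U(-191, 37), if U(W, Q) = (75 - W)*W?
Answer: -1/50806 ≈ -1.9683e-5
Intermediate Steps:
U(W, Q) = W*(75 - W)
1/U(-191, 37) = 1/(-191*(75 - 1*(-191))) = 1/(-191*(75 + 191)) = 1/(-191*266) = 1/(-50806) = -1/50806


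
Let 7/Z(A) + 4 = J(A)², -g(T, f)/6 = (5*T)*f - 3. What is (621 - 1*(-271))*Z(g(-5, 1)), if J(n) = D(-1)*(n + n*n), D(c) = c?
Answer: 1561/201526415 ≈ 7.7459e-6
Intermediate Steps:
J(n) = -n - n² (J(n) = -(n + n*n) = -(n + n²) = -n - n²)
g(T, f) = 18 - 30*T*f (g(T, f) = -6*((5*T)*f - 3) = -6*(5*T*f - 3) = -6*(-3 + 5*T*f) = 18 - 30*T*f)
Z(A) = 7/(-4 + A²*(1 + A)²) (Z(A) = 7/(-4 + (-A*(1 + A))²) = 7/(-4 + A²*(1 + A)²))
(621 - 1*(-271))*Z(g(-5, 1)) = (621 - 1*(-271))*(7/(-4 + (18 - 30*(-5)*1)²*(1 + (18 - 30*(-5)*1))²)) = (621 + 271)*(7/(-4 + (18 + 150)²*(1 + (18 + 150))²)) = 892*(7/(-4 + 168²*(1 + 168)²)) = 892*(7/(-4 + 28224*169²)) = 892*(7/(-4 + 28224*28561)) = 892*(7/(-4 + 806105664)) = 892*(7/806105660) = 1561/201526415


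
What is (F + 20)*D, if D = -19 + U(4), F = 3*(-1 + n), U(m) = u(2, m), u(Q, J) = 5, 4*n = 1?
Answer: -497/2 ≈ -248.50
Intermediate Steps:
n = 1/4 (n = (1/4)*1 = 1/4 ≈ 0.25000)
U(m) = 5
F = -9/4 (F = 3*(-1 + 1/4) = 3*(-3/4) = -9/4 ≈ -2.2500)
D = -14 (D = -19 + 5 = -14)
(F + 20)*D = (-9/4 + 20)*(-14) = (71/4)*(-14) = -497/2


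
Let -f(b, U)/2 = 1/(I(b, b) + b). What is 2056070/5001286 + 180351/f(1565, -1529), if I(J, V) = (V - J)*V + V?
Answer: -705804772781510/2500643 ≈ -2.8225e+8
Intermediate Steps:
I(J, V) = V + V*(V - J) (I(J, V) = V*(V - J) + V = V + V*(V - J))
f(b, U) = -1/b (f(b, U) = -2/(b*(1 + b - b) + b) = -2/(b*1 + b) = -2/(b + b) = -2*1/(2*b) = -1/b)
2056070/5001286 + 180351/f(1565, -1529) = 2056070/5001286 + 180351/((-1/1565)) = 2056070*(1/5001286) + 180351/((-1*1/1565)) = 1028035/2500643 + 180351/(-1/1565) = 1028035/2500643 + 180351*(-1565) = 1028035/2500643 - 282249315 = -705804772781510/2500643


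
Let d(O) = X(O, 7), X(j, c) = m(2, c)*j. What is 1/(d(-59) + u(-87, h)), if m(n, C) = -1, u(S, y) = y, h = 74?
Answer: 1/133 ≈ 0.0075188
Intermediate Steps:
X(j, c) = -j
d(O) = -O
1/(d(-59) + u(-87, h)) = 1/(-1*(-59) + 74) = 1/(59 + 74) = 1/133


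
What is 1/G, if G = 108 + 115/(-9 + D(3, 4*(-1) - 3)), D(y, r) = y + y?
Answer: 3/209 ≈ 0.014354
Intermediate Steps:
D(y, r) = 2*y
G = 209/3 (G = 108 + 115/(-9 + 2*3) = 108 + 115/(-9 + 6) = 108 + 115/(-3) = 108 - ⅓*115 = 108 - 115/3 = 209/3 ≈ 69.667)
1/G = 1/(209/3) = 3/209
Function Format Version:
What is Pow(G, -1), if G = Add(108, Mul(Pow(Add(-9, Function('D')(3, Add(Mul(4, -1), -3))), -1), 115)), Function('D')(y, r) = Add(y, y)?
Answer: Rational(3, 209) ≈ 0.014354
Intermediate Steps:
Function('D')(y, r) = Mul(2, y)
G = Rational(209, 3) (G = Add(108, Mul(Pow(Add(-9, Mul(2, 3)), -1), 115)) = Add(108, Mul(Pow(Add(-9, 6), -1), 115)) = Add(108, Mul(Pow(-3, -1), 115)) = Add(108, Mul(Rational(-1, 3), 115)) = Add(108, Rational(-115, 3)) = Rational(209, 3) ≈ 69.667)
Pow(G, -1) = Pow(Rational(209, 3), -1) = Rational(3, 209)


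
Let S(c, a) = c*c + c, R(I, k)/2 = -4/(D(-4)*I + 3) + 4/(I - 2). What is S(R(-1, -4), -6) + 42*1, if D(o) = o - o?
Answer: 586/9 ≈ 65.111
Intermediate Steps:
D(o) = 0
R(I, k) = -8/3 + 8/(-2 + I) (R(I, k) = 2*(-4/(0*I + 3) + 4/(I - 2)) = 2*(-4/(0 + 3) + 4/(-2 + I)) = 2*(-4/3 + 4/(-2 + I)) = -8/3 + 8/(-2 + I))
S(c, a) = c + c² (S(c, a) = c² + c = c + c²)
S(R(-1, -4), -6) + 42*1 = (8*(5 - 1*(-1))/(3*(-2 - 1)))*(1 + 8*(5 - 1*(-1))/(3*(-2 - 1))) + 42*1 = ((8/3)*(5 + 1)/(-3))*(1 + (8/3)*(5 + 1)/(-3)) + 42 = ((8/3)*(-⅓)*6)*(1 + (8/3)*(-⅓)*6) + 42 = -16*(1 - 16/3)/3 + 42 = -16/3*(-13/3) + 42 = 208/9 + 42 = 586/9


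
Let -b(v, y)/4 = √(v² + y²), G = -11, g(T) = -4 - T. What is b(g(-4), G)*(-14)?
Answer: 616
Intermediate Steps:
b(v, y) = -4*√(v² + y²)
b(g(-4), G)*(-14) = -4*√((-4 - 1*(-4))² + (-11)²)*(-14) = -4*√((-4 + 4)² + 121)*(-14) = -4*√(0² + 121)*(-14) = -4*√(0 + 121)*(-14) = -4*√121*(-14) = -4*11*(-14) = -44*(-14) = 616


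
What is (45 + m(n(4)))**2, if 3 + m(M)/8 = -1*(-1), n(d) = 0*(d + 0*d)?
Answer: 841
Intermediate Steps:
n(d) = 0 (n(d) = 0*(d + 0) = 0*d = 0)
m(M) = -16 (m(M) = -24 + 8*(-1*(-1)) = -24 + 8*1 = -24 + 8 = -16)
(45 + m(n(4)))**2 = (45 - 16)**2 = 29**2 = 841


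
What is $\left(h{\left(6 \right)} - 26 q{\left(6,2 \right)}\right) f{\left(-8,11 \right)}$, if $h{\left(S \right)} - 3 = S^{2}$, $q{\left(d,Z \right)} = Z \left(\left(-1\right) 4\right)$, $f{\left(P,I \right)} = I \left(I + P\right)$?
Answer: $8151$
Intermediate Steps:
$q{\left(d,Z \right)} = - 4 Z$ ($q{\left(d,Z \right)} = Z \left(-4\right) = - 4 Z$)
$h{\left(S \right)} = 3 + S^{2}$
$\left(h{\left(6 \right)} - 26 q{\left(6,2 \right)}\right) f{\left(-8,11 \right)} = \left(\left(3 + 6^{2}\right) - 26 \left(\left(-4\right) 2\right)\right) 11 \left(11 - 8\right) = \left(\left(3 + 36\right) - -208\right) 11 \cdot 3 = \left(39 + 208\right) 33 = 247 \cdot 33 = 8151$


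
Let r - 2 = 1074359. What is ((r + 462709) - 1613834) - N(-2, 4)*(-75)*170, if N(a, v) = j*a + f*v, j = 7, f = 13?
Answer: 407736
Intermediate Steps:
r = 1074361 (r = 2 + 1074359 = 1074361)
N(a, v) = 7*a + 13*v
((r + 462709) - 1613834) - N(-2, 4)*(-75)*170 = ((1074361 + 462709) - 1613834) - (7*(-2) + 13*4)*(-75)*170 = (1537070 - 1613834) - (-14 + 52)*(-75)*170 = -76764 - 38*(-75)*170 = -76764 - (-2850)*170 = -76764 - 1*(-484500) = -76764 + 484500 = 407736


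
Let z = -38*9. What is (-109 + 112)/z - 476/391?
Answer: -3215/2622 ≈ -1.2262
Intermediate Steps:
z = -342
(-109 + 112)/z - 476/391 = (-109 + 112)/(-342) - 476/391 = 3*(-1/342) - 476*1/391 = -1/114 - 28/23 = -3215/2622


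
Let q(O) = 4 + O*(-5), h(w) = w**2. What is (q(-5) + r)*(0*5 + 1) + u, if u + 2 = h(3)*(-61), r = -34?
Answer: -556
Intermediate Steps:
q(O) = 4 - 5*O
u = -551 (u = -2 + 3**2*(-61) = -2 + 9*(-61) = -2 - 549 = -551)
(q(-5) + r)*(0*5 + 1) + u = ((4 - 5*(-5)) - 34)*(0*5 + 1) - 551 = ((4 + 25) - 34)*(0 + 1) - 551 = (29 - 34)*1 - 551 = -5*1 - 551 = -5 - 551 = -556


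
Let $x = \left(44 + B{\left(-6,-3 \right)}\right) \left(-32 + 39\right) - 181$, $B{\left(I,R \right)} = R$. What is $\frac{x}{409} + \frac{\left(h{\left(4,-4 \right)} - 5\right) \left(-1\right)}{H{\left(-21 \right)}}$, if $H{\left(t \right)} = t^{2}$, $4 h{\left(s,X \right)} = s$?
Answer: $\frac{48382}{180369} \approx 0.26824$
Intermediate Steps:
$h{\left(s,X \right)} = \frac{s}{4}$
$x = 106$ ($x = \left(44 - 3\right) \left(-32 + 39\right) - 181 = 41 \cdot 7 - 181 = 287 - 181 = 106$)
$\frac{x}{409} + \frac{\left(h{\left(4,-4 \right)} - 5\right) \left(-1\right)}{H{\left(-21 \right)}} = \frac{106}{409} + \frac{\left(\frac{1}{4} \cdot 4 - 5\right) \left(-1\right)}{\left(-21\right)^{2}} = 106 \cdot \frac{1}{409} + \frac{\left(1 - 5\right) \left(-1\right)}{441} = \frac{106}{409} + \left(-4\right) \left(-1\right) \frac{1}{441} = \frac{106}{409} + 4 \cdot \frac{1}{441} = \frac{106}{409} + \frac{4}{441} = \frac{48382}{180369}$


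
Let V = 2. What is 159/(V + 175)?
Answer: 53/59 ≈ 0.89830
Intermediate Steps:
159/(V + 175) = 159/(2 + 175) = 159/177 = (1/177)*159 = 53/59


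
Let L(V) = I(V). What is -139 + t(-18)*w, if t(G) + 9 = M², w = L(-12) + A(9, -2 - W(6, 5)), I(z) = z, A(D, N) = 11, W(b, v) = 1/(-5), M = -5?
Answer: -155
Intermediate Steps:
W(b, v) = -⅕
L(V) = V
w = -1 (w = -12 + 11 = -1)
t(G) = 16 (t(G) = -9 + (-5)² = -9 + 25 = 16)
-139 + t(-18)*w = -139 + 16*(-1) = -139 - 16 = -155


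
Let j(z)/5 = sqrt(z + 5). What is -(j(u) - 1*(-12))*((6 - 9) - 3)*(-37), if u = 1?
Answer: -2664 - 1110*sqrt(6) ≈ -5382.9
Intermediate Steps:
j(z) = 5*sqrt(5 + z) (j(z) = 5*sqrt(z + 5) = 5*sqrt(5 + z))
-(j(u) - 1*(-12))*((6 - 9) - 3)*(-37) = -(5*sqrt(5 + 1) - 1*(-12))*((6 - 9) - 3)*(-37) = -(5*sqrt(6) + 12)*(-3 - 3)*(-37) = -(12 + 5*sqrt(6))*(-6)*(-37) = -(-72 - 30*sqrt(6))*(-37) = -(2664 + 1110*sqrt(6)) = -2664 - 1110*sqrt(6)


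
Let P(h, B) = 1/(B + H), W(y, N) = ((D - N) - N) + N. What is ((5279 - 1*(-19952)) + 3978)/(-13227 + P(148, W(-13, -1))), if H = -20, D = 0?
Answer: -554971/251314 ≈ -2.2083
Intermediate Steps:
W(y, N) = -N (W(y, N) = ((0 - N) - N) + N = (-N - N) + N = -2*N + N = -N)
P(h, B) = 1/(-20 + B) (P(h, B) = 1/(B - 20) = 1/(-20 + B))
((5279 - 1*(-19952)) + 3978)/(-13227 + P(148, W(-13, -1))) = ((5279 - 1*(-19952)) + 3978)/(-13227 + 1/(-20 - 1*(-1))) = ((5279 + 19952) + 3978)/(-13227 + 1/(-20 + 1)) = (25231 + 3978)/(-13227 + 1/(-19)) = 29209/(-13227 - 1/19) = 29209/(-251314/19) = 29209*(-19/251314) = -554971/251314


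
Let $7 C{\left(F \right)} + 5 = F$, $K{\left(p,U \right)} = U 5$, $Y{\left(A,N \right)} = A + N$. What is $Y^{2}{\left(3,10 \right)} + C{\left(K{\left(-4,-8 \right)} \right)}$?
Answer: $\frac{1138}{7} \approx 162.57$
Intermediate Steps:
$K{\left(p,U \right)} = 5 U$
$C{\left(F \right)} = - \frac{5}{7} + \frac{F}{7}$
$Y^{2}{\left(3,10 \right)} + C{\left(K{\left(-4,-8 \right)} \right)} = \left(3 + 10\right)^{2} + \left(- \frac{5}{7} + \frac{5 \left(-8\right)}{7}\right) = 13^{2} + \left(- \frac{5}{7} + \frac{1}{7} \left(-40\right)\right) = 169 - \frac{45}{7} = \frac{1138}{7}$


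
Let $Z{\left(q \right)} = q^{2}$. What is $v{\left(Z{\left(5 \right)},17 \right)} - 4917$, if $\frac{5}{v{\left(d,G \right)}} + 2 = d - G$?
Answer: $- \frac{29497}{6} \approx -4916.2$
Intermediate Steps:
$v{\left(d,G \right)} = \frac{5}{-2 + d - G}$ ($v{\left(d,G \right)} = \frac{5}{-2 - \left(G - d\right)} = \frac{5}{-2 + d - G}$)
$v{\left(Z{\left(5 \right)},17 \right)} - 4917 = \frac{5}{-2 + 5^{2} - 17} - 4917 = \frac{5}{-2 + 25 - 17} - 4917 = \frac{5}{6} - 4917 = - \frac{29497}{6}$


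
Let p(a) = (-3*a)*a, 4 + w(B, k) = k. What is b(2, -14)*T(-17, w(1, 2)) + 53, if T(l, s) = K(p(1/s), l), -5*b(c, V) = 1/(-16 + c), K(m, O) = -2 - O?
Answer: 745/14 ≈ 53.214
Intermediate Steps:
w(B, k) = -4 + k
p(a) = -3*a²
b(c, V) = -1/(5*(-16 + c))
T(l, s) = -2 - l
b(2, -14)*T(-17, w(1, 2)) + 53 = (-1/(-80 + 5*2))*(-2 - 1*(-17)) + 53 = (-1/(-80 + 10))*(-2 + 17) + 53 = -1/(-70)*15 + 53 = -1*(-1/70)*15 + 53 = (1/70)*15 + 53 = 3/14 + 53 = 745/14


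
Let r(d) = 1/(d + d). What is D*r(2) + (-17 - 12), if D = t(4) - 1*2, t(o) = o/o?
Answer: -117/4 ≈ -29.250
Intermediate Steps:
t(o) = 1
D = -1 (D = 1 - 1*2 = 1 - 2 = -1)
r(d) = 1/(2*d)
D*r(2) + (-17 - 12) = -1/(2*2) + (-17 - 12) = -1/(2*2) - 29 = -1*¼ - 29 = -¼ - 29 = -117/4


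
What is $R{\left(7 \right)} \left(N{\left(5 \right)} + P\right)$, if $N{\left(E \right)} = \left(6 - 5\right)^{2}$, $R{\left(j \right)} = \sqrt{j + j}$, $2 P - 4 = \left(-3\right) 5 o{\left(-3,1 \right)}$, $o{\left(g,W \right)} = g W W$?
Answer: $\frac{51 \sqrt{14}}{2} \approx 95.412$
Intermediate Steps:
$o{\left(g,W \right)} = g W^{2}$ ($o{\left(g,W \right)} = W g W = g W^{2}$)
$P = \frac{49}{2}$ ($P = 2 + \frac{\left(-3\right) 5 \left(- 3 \cdot 1^{2}\right)}{2} = 2 + \frac{\left(-15\right) \left(\left(-3\right) 1\right)}{2} = 2 + \frac{\left(-15\right) \left(-3\right)}{2} = 2 + \frac{1}{2} \cdot 45 = 2 + \frac{45}{2} = \frac{49}{2} \approx 24.5$)
$R{\left(j \right)} = \sqrt{2} \sqrt{j}$ ($R{\left(j \right)} = \sqrt{2 j} = \sqrt{2} \sqrt{j}$)
$N{\left(E \right)} = 1$ ($N{\left(E \right)} = 1^{2} = 1$)
$R{\left(7 \right)} \left(N{\left(5 \right)} + P\right) = \sqrt{2} \sqrt{7} \left(1 + \frac{49}{2}\right) = \sqrt{14} \cdot \frac{51}{2} = \frac{51 \sqrt{14}}{2}$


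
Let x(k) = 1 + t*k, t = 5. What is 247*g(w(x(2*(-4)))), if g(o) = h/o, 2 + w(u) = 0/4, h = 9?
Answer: -2223/2 ≈ -1111.5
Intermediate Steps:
x(k) = 1 + 5*k
w(u) = -2 (w(u) = -2 + 0/4 = -2 + 0*(¼) = -2 + 0 = -2)
g(o) = 9/o
247*g(w(x(2*(-4)))) = 247*(9/(-2)) = 247*(9*(-½)) = 247*(-9/2) = -2223/2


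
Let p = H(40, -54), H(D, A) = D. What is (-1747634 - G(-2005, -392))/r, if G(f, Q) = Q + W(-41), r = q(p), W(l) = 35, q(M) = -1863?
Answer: 1747277/1863 ≈ 937.88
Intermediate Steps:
p = 40
r = -1863
G(f, Q) = 35 + Q (G(f, Q) = Q + 35 = 35 + Q)
(-1747634 - G(-2005, -392))/r = (-1747634 - (35 - 392))/(-1863) = (-1747634 - 1*(-357))*(-1/1863) = (-1747634 + 357)*(-1/1863) = -1747277*(-1/1863) = 1747277/1863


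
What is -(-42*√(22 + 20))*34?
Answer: 1428*√42 ≈ 9254.5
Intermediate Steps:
-(-42*√(22 + 20))*34 = -(-42*√42)*34 = -(-1428)*√42 = 1428*√42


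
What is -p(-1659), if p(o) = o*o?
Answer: -2752281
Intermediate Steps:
p(o) = o**2
-p(-1659) = -1*(-1659)**2 = -1*2752281 = -2752281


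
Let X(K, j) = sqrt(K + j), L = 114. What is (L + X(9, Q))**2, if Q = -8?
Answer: 13225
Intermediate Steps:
(L + X(9, Q))**2 = (114 + sqrt(9 - 8))**2 = (114 + sqrt(1))**2 = (114 + 1)**2 = 115**2 = 13225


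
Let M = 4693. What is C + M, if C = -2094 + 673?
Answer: 3272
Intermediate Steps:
C = -1421
C + M = -1421 + 4693 = 3272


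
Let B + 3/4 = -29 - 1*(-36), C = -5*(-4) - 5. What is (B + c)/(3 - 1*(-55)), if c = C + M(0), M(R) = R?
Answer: 85/232 ≈ 0.36638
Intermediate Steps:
C = 15 (C = 20 - 5 = 15)
B = 25/4 (B = -¾ + (-29 - 1*(-36)) = -¾ + (-29 + 36) = -¾ + 7 = 25/4 ≈ 6.2500)
c = 15 (c = 15 + 0 = 15)
(B + c)/(3 - 1*(-55)) = (25/4 + 15)/(3 - 1*(-55)) = (85/4)/(3 + 55) = (85/4)/58 = (1/58)*(85/4) = 85/232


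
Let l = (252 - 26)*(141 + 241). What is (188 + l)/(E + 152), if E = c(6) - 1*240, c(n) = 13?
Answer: -5768/5 ≈ -1153.6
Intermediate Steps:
l = 86332 (l = 226*382 = 86332)
E = -227 (E = 13 - 1*240 = 13 - 240 = -227)
(188 + l)/(E + 152) = (188 + 86332)/(-227 + 152) = 86520/(-75) = 86520*(-1/75) = -5768/5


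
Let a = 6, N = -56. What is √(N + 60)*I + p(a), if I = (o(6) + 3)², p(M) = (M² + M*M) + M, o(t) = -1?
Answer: 86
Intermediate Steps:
p(M) = M + 2*M² (p(M) = (M² + M²) + M = 2*M² + M = M + 2*M²)
I = 4 (I = (-1 + 3)² = 2² = 4)
√(N + 60)*I + p(a) = √(-56 + 60)*4 + 6*(1 + 2*6) = √4*4 + 6*(1 + 12) = 2*4 + 6*13 = 8 + 78 = 86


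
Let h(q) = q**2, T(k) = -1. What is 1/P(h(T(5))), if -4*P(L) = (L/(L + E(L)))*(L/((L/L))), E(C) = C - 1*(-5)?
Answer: -28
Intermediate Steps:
E(C) = 5 + C (E(C) = C + 5 = 5 + C)
P(L) = -L**2/(4*(5 + 2*L)) (P(L) = -L/(L + (5 + L))*L/((L/L))/4 = -L/(5 + 2*L)*L/1/4 = -L/(5 + 2*L)*L*1/4 = -L/(5 + 2*L)*L/4 = -L**2/(4*(5 + 2*L)))
1/P(h(T(5))) = 1/(-((-1)**2)**2/(20 + 8*(-1)**2)) = 1/(-1*1**2/(20 + 8*1)) = 1/(-1*1/(20 + 8)) = 1/(-1*1/28) = 1/(-1*1*1/28) = 1/(-1/28) = -28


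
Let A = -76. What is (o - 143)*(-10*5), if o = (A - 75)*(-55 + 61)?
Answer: 52450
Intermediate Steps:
o = -906 (o = (-76 - 75)*(-55 + 61) = -151*6 = -906)
(o - 143)*(-10*5) = (-906 - 143)*(-10*5) = -1049*(-50) = 52450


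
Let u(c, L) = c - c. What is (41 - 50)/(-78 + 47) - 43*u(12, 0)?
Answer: 9/31 ≈ 0.29032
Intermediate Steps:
u(c, L) = 0
(41 - 50)/(-78 + 47) - 43*u(12, 0) = (41 - 50)/(-78 + 47) - 43*0 = -9/(-31) + 0 = -9*(-1/31) + 0 = 9/31 + 0 = 9/31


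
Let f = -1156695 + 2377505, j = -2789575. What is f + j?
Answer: -1568765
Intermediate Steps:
f = 1220810
f + j = 1220810 - 2789575 = -1568765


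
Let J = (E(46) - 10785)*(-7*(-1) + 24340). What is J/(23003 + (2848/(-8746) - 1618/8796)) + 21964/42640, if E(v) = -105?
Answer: -54355792760622179377/4715923652172980 ≈ -11526.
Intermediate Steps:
J = -265138830 (J = (-105 - 10785)*(-7*(-1) + 24340) = -10890*(7 + 24340) = -10890*24347 = -265138830)
J/(23003 + (2848/(-8746) - 1618/8796)) + 21964/42640 = -265138830/(23003 + (2848/(-8746) - 1618/8796)) + 21964/42640 = -265138830/(23003 + (2848*(-1/8746) - 1618*1/8796)) + 21964*(1/42640) = -265138830/(23003 + (-1424/4373 - 809/4398)) + 5491/10660 = -265138830/(23003 - 9800509/19232454) + 5491/10660 = -265138830/442394338853/19232454 + 5491/10660 = -265138830*19232454/442394338853 + 5491/10660 = -5099270351588820/442394338853 + 5491/10660 = -54355792760622179377/4715923652172980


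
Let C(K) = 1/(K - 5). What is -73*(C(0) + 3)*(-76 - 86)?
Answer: 165564/5 ≈ 33113.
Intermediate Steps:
C(K) = 1/(-5 + K)
-73*(C(0) + 3)*(-76 - 86) = -73*(1/(-5 + 0) + 3)*(-76 - 86) = -73*(1/(-5) + 3)*(-162) = -73*(-⅕ + 3)*(-162) = -1022*(-162)/5 = -73*(-2268/5) = 165564/5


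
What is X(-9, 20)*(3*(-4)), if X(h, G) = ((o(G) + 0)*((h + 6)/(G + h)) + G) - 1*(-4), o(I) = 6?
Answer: -2952/11 ≈ -268.36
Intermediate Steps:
X(h, G) = 4 + G + 6*(6 + h)/(G + h) (X(h, G) = ((6 + 0)*((h + 6)/(G + h)) + G) - 1*(-4) = (6*((6 + h)/(G + h)) + G) + 4 = (6*(6 + h)/(G + h) + G) + 4 = (G + 6*(6 + h)/(G + h)) + 4 = 4 + G + 6*(6 + h)/(G + h))
X(-9, 20)*(3*(-4)) = ((36 + 20² + 4*20 + 10*(-9) + 20*(-9))/(20 - 9))*(3*(-4)) = ((36 + 400 + 80 - 90 - 180)/11)*(-12) = ((1/11)*246)*(-12) = (246/11)*(-12) = -2952/11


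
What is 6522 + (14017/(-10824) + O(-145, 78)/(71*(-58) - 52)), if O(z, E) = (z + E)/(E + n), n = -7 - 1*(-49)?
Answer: 1471595344567/225680400 ≈ 6520.7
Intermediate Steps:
n = 42 (n = -7 + 49 = 42)
O(z, E) = (E + z)/(42 + E) (O(z, E) = (z + E)/(E + 42) = (E + z)/(42 + E))
6522 + (14017/(-10824) + O(-145, 78)/(71*(-58) - 52)) = 6522 + (14017/(-10824) + ((78 - 145)/(42 + 78))/(71*(-58) - 52)) = 6522 + (14017*(-1/10824) + (-67/120)/(-4118 - 52)) = 6522 + (-14017/10824 + ((1/120)*(-67))/(-4170)) = 6522 + (-14017/10824 - 67/120*(-1/4170)) = 6522 + (-14017/10824 + 67/500400) = 6522 - 292224233/225680400 = 1471595344567/225680400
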